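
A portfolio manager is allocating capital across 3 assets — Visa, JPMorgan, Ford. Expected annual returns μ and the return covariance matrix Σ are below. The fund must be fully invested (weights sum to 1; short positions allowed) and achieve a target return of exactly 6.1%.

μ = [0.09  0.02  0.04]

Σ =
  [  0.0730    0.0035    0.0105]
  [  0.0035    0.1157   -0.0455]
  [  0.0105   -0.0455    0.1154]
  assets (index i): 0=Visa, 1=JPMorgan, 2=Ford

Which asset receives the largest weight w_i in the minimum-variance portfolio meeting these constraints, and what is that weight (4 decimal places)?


u=Σ⁻¹μ = [1.1696  0.2745  0.3484]
v=Σ⁻¹𝟙 = [11.1977  13.3872  12.9250]
a=μᵀu=0.124691  b=𝟙ᵀu=1.792535  c=𝟙ᵀv=37.509814  D=ac−b²=1.463963
λ₁=(c·0.061−b)/D = (37.509814·0.061−1.792535)/1.463963 = 0.338508
λ₂=(a−b·0.061)/D = (0.124691−1.792535·0.061)/1.463963 = 0.010483
w* = 0.338508·u + 0.010483·v:
  w_0 = 0.338508·1.1696 + 0.010483·11.1977 = 0.5133  (Visa)
  w_1 = 0.338508·0.2745 + 0.010483·13.3872 = 0.2333  (JPMorgan)
  w_2 = 0.338508·0.3484 + 0.010483·12.9250 = 0.2534  (Ford)
Σw_i=1.0000  μᵀw=0.0610
σ²=wᵀΣw=λ₁·μ_p+λ₂ = 0.338508·0.061 + 0.010483 = 0.031132 ≈ 0.0311

Visa (0.5133)


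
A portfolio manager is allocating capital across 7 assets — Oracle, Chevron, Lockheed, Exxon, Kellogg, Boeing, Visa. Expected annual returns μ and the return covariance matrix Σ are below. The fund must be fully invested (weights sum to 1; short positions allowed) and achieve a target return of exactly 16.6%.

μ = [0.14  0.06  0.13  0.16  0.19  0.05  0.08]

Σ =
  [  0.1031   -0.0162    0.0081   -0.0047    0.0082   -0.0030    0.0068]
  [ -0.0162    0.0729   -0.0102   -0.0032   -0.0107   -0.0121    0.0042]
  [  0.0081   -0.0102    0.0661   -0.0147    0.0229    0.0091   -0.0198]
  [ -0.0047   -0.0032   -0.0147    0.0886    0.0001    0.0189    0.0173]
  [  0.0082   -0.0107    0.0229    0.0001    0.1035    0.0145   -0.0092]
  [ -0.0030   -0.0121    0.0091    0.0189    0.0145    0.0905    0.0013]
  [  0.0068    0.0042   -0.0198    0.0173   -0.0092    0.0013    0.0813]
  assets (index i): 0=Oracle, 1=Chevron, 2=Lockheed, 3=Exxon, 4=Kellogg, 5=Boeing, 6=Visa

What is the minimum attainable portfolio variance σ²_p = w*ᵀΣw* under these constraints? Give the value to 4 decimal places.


u=Σ⁻¹μ = [1.3418  1.6830  2.3599  2.1429  1.4911  -0.1172  1.0742]
v=Σ⁻¹𝟙 = [10.7960  21.0504  20.1966  11.5278  6.4937  8.5513  13.3735]
a=μᵀu=1.301873  b=𝟙ᵀu=9.975725  c=𝟙ᵀv=91.989311  D=ac−b²=20.243322
λ₁=(c·0.166−b)/D = (91.989311·0.166−9.975725)/20.243322 = 0.261543
λ₂=(a−b·0.166)/D = (1.301873−9.975725·0.166)/20.243322 = -0.017492
w* = 0.261543·u + -0.017492·v:
  w_0 = 0.261543·1.3418 + -0.017492·10.7960 = 0.1621  (Oracle)
  w_1 = 0.261543·1.6830 + -0.017492·21.0504 = 0.0720  (Chevron)
  w_2 = 0.261543·2.3599 + -0.017492·20.1966 = 0.2639  (Lockheed)
  w_3 = 0.261543·2.1429 + -0.017492·11.5278 = 0.3588  (Exxon)
  w_4 = 0.261543·1.4911 + -0.017492·6.4937 = 0.2764  (Kellogg)
  w_5 = 0.261543·-0.1172 + -0.017492·8.5513 = -0.1802  (Boeing)
  w_6 = 0.261543·1.0742 + -0.017492·13.3735 = 0.0470  (Visa)
Σw_i=1.0000  μᵀw=0.1660
σ²=wᵀΣw=λ₁·μ_p+λ₂ = 0.261543·0.166 + -0.017492 = 0.025924 ≈ 0.0259

0.0259


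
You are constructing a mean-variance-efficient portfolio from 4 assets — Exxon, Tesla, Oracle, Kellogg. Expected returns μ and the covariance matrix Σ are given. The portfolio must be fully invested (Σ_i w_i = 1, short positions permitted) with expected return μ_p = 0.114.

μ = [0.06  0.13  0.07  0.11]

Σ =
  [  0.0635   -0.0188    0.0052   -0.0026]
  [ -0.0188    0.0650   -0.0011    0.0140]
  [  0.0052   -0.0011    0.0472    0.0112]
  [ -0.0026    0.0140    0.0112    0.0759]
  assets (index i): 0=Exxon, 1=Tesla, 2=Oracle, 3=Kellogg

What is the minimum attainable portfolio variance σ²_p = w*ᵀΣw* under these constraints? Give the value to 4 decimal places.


0.0296

p=Σ⁻¹μ = [1.5617  2.2742  1.1471  0.9140]
q=Σ⁻¹𝟙 = [20.5359  19.9855  17.5871  7.5971]
a=μᵀp=0.570191  b=𝟙ᵀp=5.897051  c=𝟙ᵀq=65.705606  D=ac−b²=2.689556
λ₁=(c·0.114−b)/D = (65.705606·0.114−5.897051)/2.689556 = 0.592435
λ₂=(a−b·0.114)/D = (0.570191−5.897051·0.114)/2.689556 = -0.037951
w* = 0.592435·p + -0.037951·q:
  w_0 = 0.592435·1.5617 + -0.037951·20.5359 = 0.1458  (Exxon)
  w_1 = 0.592435·2.2742 + -0.037951·19.9855 = 0.5889  (Tesla)
  w_2 = 0.592435·1.1471 + -0.037951·17.5871 = 0.0121  (Oracle)
  w_3 = 0.592435·0.9140 + -0.037951·7.5971 = 0.2532  (Kellogg)
Σw_i=1.0000  μᵀw=0.1140
σ²=wᵀΣw=λ₁·μ_p+λ₂ = 0.592435·0.114 + -0.037951 = 0.029586 ≈ 0.0296


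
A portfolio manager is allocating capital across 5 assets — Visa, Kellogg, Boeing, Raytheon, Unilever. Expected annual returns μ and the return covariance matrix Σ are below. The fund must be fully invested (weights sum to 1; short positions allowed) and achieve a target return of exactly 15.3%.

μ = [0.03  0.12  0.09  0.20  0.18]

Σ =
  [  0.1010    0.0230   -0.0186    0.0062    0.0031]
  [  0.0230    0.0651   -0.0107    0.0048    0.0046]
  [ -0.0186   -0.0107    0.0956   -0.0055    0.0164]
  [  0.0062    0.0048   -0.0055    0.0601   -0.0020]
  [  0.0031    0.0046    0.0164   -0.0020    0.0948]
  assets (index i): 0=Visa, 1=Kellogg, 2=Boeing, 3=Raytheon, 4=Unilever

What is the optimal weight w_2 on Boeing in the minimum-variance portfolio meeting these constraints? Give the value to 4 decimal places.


g=Σ⁻¹μ = [-0.1645  1.6962  0.9974  3.3578  1.7201]
h=Σ⁻¹𝟙 = [8.1429  12.8935  13.0944  16.2248  7.7336]
a=μᵀg=1.269556  b=𝟙ᵀg=7.607023  c=𝟙ᵀh=58.089305  D=ac−b²=15.880794
λ₁=(c·0.153−b)/D = (58.089305·0.153−7.607023)/15.880794 = 0.080641
λ₂=(a−b·0.153)/D = (1.269556−7.607023·0.153)/15.880794 = 0.006655
w* = 0.080641·g + 0.006655·h:
  w_0 = 0.080641·-0.1645 + 0.006655·8.1429 = 0.0409  (Visa)
  w_1 = 0.080641·1.6962 + 0.006655·12.8935 = 0.2226  (Kellogg)
  w_2 = 0.080641·0.9974 + 0.006655·13.0944 = 0.1676  (Boeing)
  w_3 = 0.080641·3.3578 + 0.006655·16.2248 = 0.3787  (Raytheon)
  w_4 = 0.080641·1.7201 + 0.006655·7.7336 = 0.1902  (Unilever)
Σw_i=1.0000  μᵀw=0.1530
σ²=wᵀΣw=λ₁·μ_p+λ₂ = 0.080641·0.153 + 0.006655 = 0.018993 ≈ 0.0190

0.1676


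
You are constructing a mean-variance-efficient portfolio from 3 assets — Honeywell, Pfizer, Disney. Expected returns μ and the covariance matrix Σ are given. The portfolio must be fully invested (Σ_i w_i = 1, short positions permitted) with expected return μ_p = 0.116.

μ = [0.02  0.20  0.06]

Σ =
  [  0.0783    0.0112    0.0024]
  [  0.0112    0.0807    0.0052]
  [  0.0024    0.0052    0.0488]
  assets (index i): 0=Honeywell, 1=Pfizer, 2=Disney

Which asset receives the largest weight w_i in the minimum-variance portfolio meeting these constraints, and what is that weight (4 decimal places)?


Pfizer (0.4428)

x=Σ⁻¹μ = [-0.1224  2.4324  0.9763]
y=Σ⁻¹𝟙 = [10.8077  9.6719  18.9297]
a=μᵀx=0.542611  b=𝟙ᵀx=3.286307  c=𝟙ᵀy=39.409244  D=ac−b²=10.584064
λ₁=(c·0.116−b)/D = (39.409244·0.116−3.286307)/10.584064 = 0.121425
λ₂=(a−b·0.116)/D = (0.542611−3.286307·0.116)/10.584064 = 0.015249
w* = 0.121425·x + 0.015249·y:
  w_0 = 0.121425·-0.1224 + 0.015249·10.8077 = 0.1499  (Honeywell)
  w_1 = 0.121425·2.4324 + 0.015249·9.6719 = 0.4428  (Pfizer)
  w_2 = 0.121425·0.9763 + 0.015249·18.9297 = 0.4072  (Disney)
Σw_i=1.0000  μᵀw=0.1160
σ²=wᵀΣw=λ₁·μ_p+λ₂ = 0.121425·0.116 + 0.015249 = 0.029335 ≈ 0.0293


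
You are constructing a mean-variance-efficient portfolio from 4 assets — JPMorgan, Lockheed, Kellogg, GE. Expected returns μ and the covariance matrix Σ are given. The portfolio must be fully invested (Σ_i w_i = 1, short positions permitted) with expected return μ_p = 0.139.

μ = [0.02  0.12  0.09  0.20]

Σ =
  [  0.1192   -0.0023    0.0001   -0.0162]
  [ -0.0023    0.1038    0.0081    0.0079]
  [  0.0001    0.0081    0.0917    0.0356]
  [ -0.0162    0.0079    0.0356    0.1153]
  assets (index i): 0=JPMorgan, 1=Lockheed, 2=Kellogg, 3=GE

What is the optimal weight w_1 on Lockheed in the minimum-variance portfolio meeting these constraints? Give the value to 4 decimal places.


0.3011

u=Σ⁻¹μ = [0.4108  1.0203  0.2525  1.6445]
v=Σ⁻¹𝟙 = [9.5223  8.7276  7.3506  7.1434]
a=μᵀu=0.482266  b=𝟙ᵀu=3.327993  c=𝟙ᵀv=32.743942  D=ac−b²=4.715757
λ₁=(c·0.139−b)/D = (32.743942·0.139−3.327993)/4.715757 = 0.259431
λ₂=(a−b·0.139)/D = (0.482266−3.327993·0.139)/4.715757 = 0.004172
w* = 0.259431·u + 0.004172·v:
  w_0 = 0.259431·0.4108 + 0.004172·9.5223 = 0.1463  (JPMorgan)
  w_1 = 0.259431·1.0203 + 0.004172·8.7276 = 0.3011  (Lockheed)
  w_2 = 0.259431·0.2525 + 0.004172·7.3506 = 0.0962  (Kellogg)
  w_3 = 0.259431·1.6445 + 0.004172·7.1434 = 0.4564  (GE)
Σw_i=1.0000  μᵀw=0.1390
σ²=wᵀΣw=λ₁·μ_p+λ₂ = 0.259431·0.139 + 0.004172 = 0.040233 ≈ 0.0402


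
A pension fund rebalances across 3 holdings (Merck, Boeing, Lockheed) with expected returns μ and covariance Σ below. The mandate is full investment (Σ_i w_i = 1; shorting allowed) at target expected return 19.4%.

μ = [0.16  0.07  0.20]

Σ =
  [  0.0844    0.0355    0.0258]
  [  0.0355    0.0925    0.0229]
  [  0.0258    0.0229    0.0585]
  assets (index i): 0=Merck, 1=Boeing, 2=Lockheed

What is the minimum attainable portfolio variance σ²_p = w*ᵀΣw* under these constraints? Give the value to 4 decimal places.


0.0493

p=Σ⁻¹μ = [1.1381  -0.4453  3.0912]
q=Σ⁻¹𝟙 = [5.7266  5.5436  12.3984]
a=μᵀp=0.769162  b=𝟙ᵀp=3.783983  c=𝟙ᵀq=23.668574  D=ac−b²=3.886447
λ₁=(c·0.194−b)/D = (23.668574·0.194−3.783983)/3.886447 = 0.207830
λ₂=(a−b·0.194)/D = (0.769162−3.783983·0.194)/3.886447 = 0.009024
w* = 0.207830·p + 0.009024·q:
  w_0 = 0.207830·1.1381 + 0.009024·5.7266 = 0.2882  (Merck)
  w_1 = 0.207830·-0.4453 + 0.009024·5.5436 = -0.0425  (Boeing)
  w_2 = 0.207830·3.0912 + 0.009024·12.3984 = 0.7543  (Lockheed)
Σw_i=1.0000  μᵀw=0.1940
σ²=wᵀΣw=λ₁·μ_p+λ₂ = 0.207830·0.194 + 0.009024 = 0.049343 ≈ 0.0493


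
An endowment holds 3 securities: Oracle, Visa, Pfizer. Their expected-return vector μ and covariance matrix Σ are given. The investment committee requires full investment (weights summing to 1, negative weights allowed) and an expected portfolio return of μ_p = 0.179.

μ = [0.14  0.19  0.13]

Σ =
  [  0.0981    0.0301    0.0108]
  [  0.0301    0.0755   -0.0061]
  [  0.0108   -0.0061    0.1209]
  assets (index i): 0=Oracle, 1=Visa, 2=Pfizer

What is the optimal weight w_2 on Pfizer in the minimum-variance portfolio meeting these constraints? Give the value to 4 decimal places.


g=Σ⁻¹μ = [0.5704  2.3816  1.1445]
h=Σ⁻¹𝟙 = [5.7008  11.6469  8.3497]
a=μᵀg=0.681144  b=𝟙ᵀg=4.096480  c=𝟙ᵀh=25.697385  D=ac−b²=0.722476
λ₁=(c·0.179−b)/D = (25.697385·0.179−4.096480)/0.722476 = 0.696704
λ₂=(a−b·0.179)/D = (0.681144−4.096480·0.179)/0.722476 = -0.072149
w* = 0.696704·g + -0.072149·h:
  w_0 = 0.696704·0.5704 + -0.072149·5.7008 = -0.0139  (Oracle)
  w_1 = 0.696704·2.3816 + -0.072149·11.6469 = 0.8190  (Visa)
  w_2 = 0.696704·1.1445 + -0.072149·8.3497 = 0.1949  (Pfizer)
Σw_i=1.0000  μᵀw=0.1790
σ²=wᵀΣw=λ₁·μ_p+λ₂ = 0.696704·0.179 + -0.072149 = 0.052561 ≈ 0.0526

0.1949


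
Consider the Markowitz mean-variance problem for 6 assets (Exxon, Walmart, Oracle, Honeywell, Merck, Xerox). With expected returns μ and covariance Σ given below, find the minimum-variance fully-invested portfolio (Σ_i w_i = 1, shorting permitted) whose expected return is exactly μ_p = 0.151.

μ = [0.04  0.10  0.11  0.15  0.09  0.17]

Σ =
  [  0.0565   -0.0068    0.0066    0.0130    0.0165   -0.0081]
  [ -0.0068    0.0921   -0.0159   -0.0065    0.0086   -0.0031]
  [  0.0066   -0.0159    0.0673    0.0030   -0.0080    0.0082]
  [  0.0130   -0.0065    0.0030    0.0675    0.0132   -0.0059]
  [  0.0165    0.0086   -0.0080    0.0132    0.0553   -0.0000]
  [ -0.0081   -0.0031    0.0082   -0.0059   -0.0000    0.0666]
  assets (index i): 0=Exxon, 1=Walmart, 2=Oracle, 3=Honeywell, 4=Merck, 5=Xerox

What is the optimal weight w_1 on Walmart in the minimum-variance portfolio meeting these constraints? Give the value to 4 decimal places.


0.1508

x=Σ⁻¹μ = [0.2611  1.5498  1.6695  2.2823  1.0053  2.6531]
y=Σ⁻¹𝟙 = [14.0455  15.0116  15.7683  12.1633  10.9356  16.5581]
a=μᵀx=1.232911  b=𝟙ᵀx=9.421061  c=𝟙ᵀy=84.482323  D=ac−b²=15.402785
λ₁=(c·0.151−b)/D = (84.482323·0.151−9.421061)/15.402785 = 0.216569
λ₂=(a−b·0.151)/D = (1.232911−9.421061·0.151)/15.402785 = -0.012314
w* = 0.216569·x + -0.012314·y:
  w_0 = 0.216569·0.2611 + -0.012314·14.0455 = -0.1164  (Exxon)
  w_1 = 0.216569·1.5498 + -0.012314·15.0116 = 0.1508  (Walmart)
  w_2 = 0.216569·1.6695 + -0.012314·15.7683 = 0.1674  (Oracle)
  w_3 = 0.216569·2.2823 + -0.012314·12.1633 = 0.3445  (Honeywell)
  w_4 = 0.216569·1.0053 + -0.012314·10.9356 = 0.0831  (Merck)
  w_5 = 0.216569·2.6531 + -0.012314·16.5581 = 0.3707  (Xerox)
Σw_i=1.0000  μᵀw=0.1510
σ²=wᵀΣw=λ₁·μ_p+λ₂ = 0.216569·0.151 + -0.012314 = 0.020388 ≈ 0.0204


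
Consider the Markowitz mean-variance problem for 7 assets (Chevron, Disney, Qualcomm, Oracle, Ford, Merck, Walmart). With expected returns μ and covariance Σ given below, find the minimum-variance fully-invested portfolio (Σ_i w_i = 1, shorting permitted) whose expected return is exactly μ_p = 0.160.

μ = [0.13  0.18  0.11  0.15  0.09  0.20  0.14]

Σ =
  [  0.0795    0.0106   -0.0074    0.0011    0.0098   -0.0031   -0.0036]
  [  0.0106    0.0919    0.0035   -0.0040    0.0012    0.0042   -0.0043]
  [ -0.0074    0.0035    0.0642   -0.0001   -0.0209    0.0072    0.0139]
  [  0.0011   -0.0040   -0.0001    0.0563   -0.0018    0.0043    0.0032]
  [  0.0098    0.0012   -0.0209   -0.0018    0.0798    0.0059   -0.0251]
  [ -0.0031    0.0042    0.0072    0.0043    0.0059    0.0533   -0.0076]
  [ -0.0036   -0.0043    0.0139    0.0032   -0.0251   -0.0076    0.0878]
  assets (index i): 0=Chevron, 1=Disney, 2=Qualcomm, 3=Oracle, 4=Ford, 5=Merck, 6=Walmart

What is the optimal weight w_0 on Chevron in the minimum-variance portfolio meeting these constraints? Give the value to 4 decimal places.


g=Σ⁻¹μ = [1.5194  1.7557  1.5223  2.4325  1.8166  3.4171  2.2283]
h=Σ⁻¹𝟙 = [11.6006  9.3962  17.7812  16.8220  19.8880  14.9999  15.8812]
a=μᵀg=2.204750  b=𝟙ᵀg=14.691896  c=𝟙ᵀh=106.369092  D=ac−b²=18.665403
λ₁=(c·0.160−b)/D = (106.369092·0.160−14.691896)/18.665403 = 0.124678
λ₂=(a−b·0.160)/D = (2.204750−14.691896·0.160)/18.665403 = -0.007819
w* = 0.124678·g + -0.007819·h:
  w_0 = 0.124678·1.5194 + -0.007819·11.6006 = 0.0987  (Chevron)
  w_1 = 0.124678·1.7557 + -0.007819·9.3962 = 0.1454  (Disney)
  w_2 = 0.124678·1.5223 + -0.007819·17.7812 = 0.0508  (Qualcomm)
  w_3 = 0.124678·2.4325 + -0.007819·16.8220 = 0.1717  (Oracle)
  w_4 = 0.124678·1.8166 + -0.007819·19.8880 = 0.0710  (Ford)
  w_5 = 0.124678·3.4171 + -0.007819·14.9999 = 0.3087  (Merck)
  w_6 = 0.124678·2.2283 + -0.007819·15.8812 = 0.1536  (Walmart)
Σw_i=1.0000  μᵀw=0.1600
σ²=wᵀΣw=λ₁·μ_p+λ₂ = 0.124678·0.160 + -0.007819 = 0.012129 ≈ 0.0121

0.0987


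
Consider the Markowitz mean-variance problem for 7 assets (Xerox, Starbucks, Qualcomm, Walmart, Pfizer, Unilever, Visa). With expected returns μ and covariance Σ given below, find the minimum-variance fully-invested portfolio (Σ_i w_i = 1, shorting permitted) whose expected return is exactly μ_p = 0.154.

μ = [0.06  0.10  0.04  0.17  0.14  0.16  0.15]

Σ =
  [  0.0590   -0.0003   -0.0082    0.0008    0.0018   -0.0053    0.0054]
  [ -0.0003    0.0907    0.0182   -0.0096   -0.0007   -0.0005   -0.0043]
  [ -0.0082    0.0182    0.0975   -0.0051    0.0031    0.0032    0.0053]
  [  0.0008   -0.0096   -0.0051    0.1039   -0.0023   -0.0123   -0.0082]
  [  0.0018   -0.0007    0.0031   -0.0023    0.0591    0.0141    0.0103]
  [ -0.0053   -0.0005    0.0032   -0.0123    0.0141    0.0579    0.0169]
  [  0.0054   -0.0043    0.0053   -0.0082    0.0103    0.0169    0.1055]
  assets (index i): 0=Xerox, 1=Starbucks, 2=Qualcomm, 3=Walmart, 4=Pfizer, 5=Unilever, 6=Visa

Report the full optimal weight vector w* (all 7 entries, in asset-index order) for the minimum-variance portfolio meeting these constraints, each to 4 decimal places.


0.0215  0.1432  -0.0585  0.2663  0.1841  0.3169  0.1266

x=Σ⁻¹μ = [1.1143  1.3789  0.1684  2.1915  1.6219  2.6465  1.0005]
y=Σ⁻¹𝟙 = [18.7584  11.1360  9.2366  13.6827  11.4715  17.0157  5.7262]
a=μᵀx=1.384629  b=𝟙ᵀx=10.122085  c=𝟙ᵀy=87.027134  D=ac−b²=18.043703
λ₁=(c·0.154−b)/D = (87.027134·0.154−10.122085)/18.043703 = 0.181786
λ₂=(a−b·0.154)/D = (1.384629−10.122085·0.154)/18.043703 = -0.009653
w* = 0.181786·x + -0.009653·y:
  w_0 = 0.181786·1.1143 + -0.009653·18.7584 = 0.0215  (Xerox)
  w_1 = 0.181786·1.3789 + -0.009653·11.1360 = 0.1432  (Starbucks)
  w_2 = 0.181786·0.1684 + -0.009653·9.2366 = -0.0585  (Qualcomm)
  w_3 = 0.181786·2.1915 + -0.009653·13.6827 = 0.2663  (Walmart)
  w_4 = 0.181786·1.6219 + -0.009653·11.4715 = 0.1841  (Pfizer)
  w_5 = 0.181786·2.6465 + -0.009653·17.0157 = 0.3169  (Unilever)
  w_6 = 0.181786·1.0005 + -0.009653·5.7262 = 0.1266  (Visa)
Σw_i=1.0000  μᵀw=0.1540
σ²=wᵀΣw=λ₁·μ_p+λ₂ = 0.181786·0.154 + -0.009653 = 0.018342 ≈ 0.0183


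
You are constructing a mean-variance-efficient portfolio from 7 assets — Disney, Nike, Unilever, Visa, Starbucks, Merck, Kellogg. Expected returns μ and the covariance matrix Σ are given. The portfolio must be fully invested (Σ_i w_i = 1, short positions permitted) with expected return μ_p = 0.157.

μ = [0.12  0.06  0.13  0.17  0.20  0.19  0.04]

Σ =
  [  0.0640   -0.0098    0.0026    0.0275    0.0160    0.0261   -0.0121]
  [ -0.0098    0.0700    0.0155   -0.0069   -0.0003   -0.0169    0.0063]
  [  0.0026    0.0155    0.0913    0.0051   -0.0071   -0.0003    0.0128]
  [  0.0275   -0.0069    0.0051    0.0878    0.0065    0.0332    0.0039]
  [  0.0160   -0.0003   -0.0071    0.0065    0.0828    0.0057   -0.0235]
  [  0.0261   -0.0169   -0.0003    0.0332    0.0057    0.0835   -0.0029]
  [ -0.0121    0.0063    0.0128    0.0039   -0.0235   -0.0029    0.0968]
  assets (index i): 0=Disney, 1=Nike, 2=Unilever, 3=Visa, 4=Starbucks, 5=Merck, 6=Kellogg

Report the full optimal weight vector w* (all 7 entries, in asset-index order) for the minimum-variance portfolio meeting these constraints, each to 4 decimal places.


p=Σ⁻¹μ = [0.3746  1.1106  1.2560  0.8960  2.4950  1.8905  0.8479]
q=Σ⁻¹𝟙 = [11.4965  15.9330  6.9507  3.3383  13.3169  9.8545  13.2052]
a=μᵀp=1.319294  b=𝟙ᵀp=8.870612  c=𝟙ᵀq=74.095158  D=ac−b²=19.065569
λ₁=(c·0.157−b)/D = (74.095158·0.157−8.870612)/19.065569 = 0.144886
λ₂=(a−b·0.157)/D = (1.319294−8.870612·0.157)/19.065569 = -0.003849
w* = 0.144886·p + -0.003849·q:
  w_0 = 0.144886·0.3746 + -0.003849·11.4965 = 0.0100  (Disney)
  w_1 = 0.144886·1.1106 + -0.003849·15.9330 = 0.0996  (Nike)
  w_2 = 0.144886·1.2560 + -0.003849·6.9507 = 0.1552  (Unilever)
  w_3 = 0.144886·0.8960 + -0.003849·3.3383 = 0.1170  (Visa)
  w_4 = 0.144886·2.4950 + -0.003849·13.3169 = 0.3102  (Starbucks)
  w_5 = 0.144886·1.8905 + -0.003849·9.8545 = 0.2360  (Merck)
  w_6 = 0.144886·0.8479 + -0.003849·13.2052 = 0.0720  (Kellogg)
Σw_i=1.0000  μᵀw=0.1570
σ²=wᵀΣw=λ₁·μ_p+λ₂ = 0.144886·0.157 + -0.003849 = 0.018898 ≈ 0.0189

0.0100  0.0996  0.1552  0.1170  0.3102  0.2360  0.0720


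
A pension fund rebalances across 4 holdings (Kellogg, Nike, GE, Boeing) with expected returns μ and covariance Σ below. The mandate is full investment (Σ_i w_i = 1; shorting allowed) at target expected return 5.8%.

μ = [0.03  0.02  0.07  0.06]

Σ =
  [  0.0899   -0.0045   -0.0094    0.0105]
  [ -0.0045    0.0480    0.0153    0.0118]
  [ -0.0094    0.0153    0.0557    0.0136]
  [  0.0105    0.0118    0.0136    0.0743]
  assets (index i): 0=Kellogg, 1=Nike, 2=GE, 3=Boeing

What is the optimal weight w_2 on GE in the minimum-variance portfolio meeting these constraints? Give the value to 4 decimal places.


0.5295

u=Σ⁻¹μ = [0.3937  -0.0647  1.2089  0.5409]
v=Σ⁻¹𝟙 = [12.6284  15.9049  14.1127  6.5652]
a=μᵀu=0.127592  b=𝟙ᵀu=2.078748  c=𝟙ᵀv=49.211179  D=ac−b²=1.957767
λ₁=(c·0.058−b)/D = (49.211179·0.058−2.078748)/1.957767 = 0.396115
λ₂=(a−b·0.058)/D = (0.127592−2.078748·0.058)/1.957767 = 0.003588
w* = 0.396115·u + 0.003588·v:
  w_0 = 0.396115·0.3937 + 0.003588·12.6284 = 0.2013  (Kellogg)
  w_1 = 0.396115·-0.0647 + 0.003588·15.9049 = 0.0314  (Nike)
  w_2 = 0.396115·1.2089 + 0.003588·14.1127 = 0.5295  (GE)
  w_3 = 0.396115·0.5409 + 0.003588·6.5652 = 0.2378  (Boeing)
Σw_i=1.0000  μᵀw=0.0580
σ²=wᵀΣw=λ₁·μ_p+λ₂ = 0.396115·0.058 + 0.003588 = 0.026563 ≈ 0.0266


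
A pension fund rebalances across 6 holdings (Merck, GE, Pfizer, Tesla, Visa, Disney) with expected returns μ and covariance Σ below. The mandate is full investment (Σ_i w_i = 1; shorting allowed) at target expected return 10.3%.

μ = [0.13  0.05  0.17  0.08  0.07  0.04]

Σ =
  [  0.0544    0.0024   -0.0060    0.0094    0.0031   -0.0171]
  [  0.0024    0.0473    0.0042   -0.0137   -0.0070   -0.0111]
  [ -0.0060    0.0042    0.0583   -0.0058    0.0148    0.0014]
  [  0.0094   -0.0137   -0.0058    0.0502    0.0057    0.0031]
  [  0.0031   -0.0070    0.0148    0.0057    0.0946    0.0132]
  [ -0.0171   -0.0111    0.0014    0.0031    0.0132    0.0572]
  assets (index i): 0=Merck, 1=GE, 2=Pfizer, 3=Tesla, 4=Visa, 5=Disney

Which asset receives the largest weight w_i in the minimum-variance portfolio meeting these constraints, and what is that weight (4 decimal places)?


g=Σ⁻¹μ = [2.9277  1.5107  3.2656  1.7403  -0.0995  1.7164]
h=Σ⁻¹𝟙 = [23.3183  32.6026  17.9270  24.3305  4.0285  28.0932]
a=μᵀg=1.212207  b=𝟙ᵀg=11.061259  c=𝟙ᵀh=130.300128  D=ac−b²=35.599307
λ₁=(c·0.103−b)/D = (130.300128·0.103−11.061259)/35.599307 = 0.066284
λ₂=(a−b·0.103)/D = (1.212207−11.061259·0.103)/35.599307 = 0.002048
w* = 0.066284·g + 0.002048·h:
  w_0 = 0.066284·2.9277 + 0.002048·23.3183 = 0.2418  (Merck)
  w_1 = 0.066284·1.5107 + 0.002048·32.6026 = 0.1669  (GE)
  w_2 = 0.066284·3.2656 + 0.002048·17.9270 = 0.2532  (Pfizer)
  w_3 = 0.066284·1.7403 + 0.002048·24.3305 = 0.1652  (Tesla)
  w_4 = 0.066284·-0.0995 + 0.002048·4.0285 = 0.0017  (Visa)
  w_5 = 0.066284·1.7164 + 0.002048·28.0932 = 0.1713  (Disney)
Σw_i=1.0000  μᵀw=0.1030
σ²=wᵀΣw=λ₁·μ_p+λ₂ = 0.066284·0.103 + 0.002048 = 0.008875 ≈ 0.0089

Pfizer (0.2532)


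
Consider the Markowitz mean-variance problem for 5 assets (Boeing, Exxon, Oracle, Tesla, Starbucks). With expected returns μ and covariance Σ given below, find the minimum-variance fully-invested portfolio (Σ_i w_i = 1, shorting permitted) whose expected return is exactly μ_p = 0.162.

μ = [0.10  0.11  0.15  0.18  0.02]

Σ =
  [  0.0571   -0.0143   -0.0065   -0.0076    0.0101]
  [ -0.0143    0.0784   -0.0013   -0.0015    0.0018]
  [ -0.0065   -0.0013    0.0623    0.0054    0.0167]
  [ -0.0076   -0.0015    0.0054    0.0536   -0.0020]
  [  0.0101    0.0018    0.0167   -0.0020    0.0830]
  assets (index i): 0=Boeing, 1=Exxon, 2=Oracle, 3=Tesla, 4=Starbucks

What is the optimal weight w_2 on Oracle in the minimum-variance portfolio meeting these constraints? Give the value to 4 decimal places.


x=Σ⁻¹μ = [3.1685  2.1078  2.6427  3.5765  -0.6359]
y=Σ⁻¹𝟙 = [25.6000  17.9584  15.6551  21.4325  5.9101]
a=μᵀx=1.576177  b=𝟙ᵀx=10.859733  c=𝟙ᵀy=86.556077  D=ac−b²=18.493868
λ₁=(c·0.162−b)/D = (86.556077·0.162−10.859733)/18.493868 = 0.170995
λ₂=(a−b·0.162)/D = (1.576177−10.859733·0.162)/18.493868 = -0.009901
w* = 0.170995·x + -0.009901·y:
  w_0 = 0.170995·3.1685 + -0.009901·25.6000 = 0.2883  (Boeing)
  w_1 = 0.170995·2.1078 + -0.009901·17.9584 = 0.1826  (Exxon)
  w_2 = 0.170995·2.6427 + -0.009901·15.6551 = 0.2969  (Oracle)
  w_3 = 0.170995·3.5765 + -0.009901·21.4325 = 0.3994  (Tesla)
  w_4 = 0.170995·-0.6359 + -0.009901·5.9101 = -0.1672  (Starbucks)
Σw_i=1.0000  μᵀw=0.1620
σ²=wᵀΣw=λ₁·μ_p+λ₂ = 0.170995·0.162 + -0.009901 = 0.017801 ≈ 0.0178

0.2969


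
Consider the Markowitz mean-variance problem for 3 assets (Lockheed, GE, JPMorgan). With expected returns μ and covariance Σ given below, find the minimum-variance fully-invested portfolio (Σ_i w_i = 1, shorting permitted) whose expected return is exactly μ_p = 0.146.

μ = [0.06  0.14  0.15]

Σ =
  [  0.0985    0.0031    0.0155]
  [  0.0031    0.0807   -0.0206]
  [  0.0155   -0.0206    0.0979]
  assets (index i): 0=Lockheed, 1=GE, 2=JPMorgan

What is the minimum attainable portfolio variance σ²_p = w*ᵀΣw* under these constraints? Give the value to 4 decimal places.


0.0348

x=Σ⁻¹μ = [0.2299  2.2275  1.9645]
y=Σ⁻¹𝟙 = [7.7562  15.2042  12.1858]
a=μᵀx=0.620309  b=𝟙ᵀx=4.421831  c=𝟙ᵀy=35.146223  D=ac−b²=2.248919
λ₁=(c·0.146−b)/D = (35.146223·0.146−4.421831)/2.248919 = 0.315493
λ₂=(a−b·0.146)/D = (0.620309−4.421831·0.146)/2.248919 = -0.011240
w* = 0.315493·x + -0.011240·y:
  w_0 = 0.315493·0.2299 + -0.011240·7.7562 = -0.0146  (Lockheed)
  w_1 = 0.315493·2.2275 + -0.011240·15.2042 = 0.5318  (GE)
  w_2 = 0.315493·1.9645 + -0.011240·12.1858 = 0.4828  (JPMorgan)
Σw_i=1.0000  μᵀw=0.1460
σ²=wᵀΣw=λ₁·μ_p+λ₂ = 0.315493·0.146 + -0.011240 = 0.034822 ≈ 0.0348


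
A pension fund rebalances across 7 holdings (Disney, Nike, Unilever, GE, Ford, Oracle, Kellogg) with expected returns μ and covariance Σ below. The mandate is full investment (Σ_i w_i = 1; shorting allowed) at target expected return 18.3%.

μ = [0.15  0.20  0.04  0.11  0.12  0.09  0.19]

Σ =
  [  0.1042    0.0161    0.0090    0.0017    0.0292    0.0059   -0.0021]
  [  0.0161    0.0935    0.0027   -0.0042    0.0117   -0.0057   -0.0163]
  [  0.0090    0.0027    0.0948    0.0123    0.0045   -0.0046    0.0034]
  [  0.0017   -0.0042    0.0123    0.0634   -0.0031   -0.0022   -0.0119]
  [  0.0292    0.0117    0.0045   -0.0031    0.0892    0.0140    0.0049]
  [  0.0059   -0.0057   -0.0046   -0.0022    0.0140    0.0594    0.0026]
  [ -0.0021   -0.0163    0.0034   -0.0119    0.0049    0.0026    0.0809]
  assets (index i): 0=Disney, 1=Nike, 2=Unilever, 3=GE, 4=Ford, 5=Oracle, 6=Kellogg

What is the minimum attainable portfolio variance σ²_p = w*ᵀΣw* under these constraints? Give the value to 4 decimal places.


0.0215

g=Σ⁻¹μ = [0.8582  2.7217  -0.1333  2.5976  0.3843  1.5448  3.2340]
h=Σ⁻¹𝟙 = [4.5930  13.9977  7.2336  19.1810  4.5434  17.1781  16.9906]
a=μᵀg=1.753070  b=𝟙ᵀg=11.207198  c=𝟙ᵀh=83.717427  D=ac−b²=21.161216
λ₁=(c·0.183−b)/D = (83.717427·0.183−11.207198)/21.161216 = 0.194369
λ₂=(a−b·0.183)/D = (1.753070−11.207198·0.183)/21.161216 = -0.014075
w* = 0.194369·g + -0.014075·h:
  w_0 = 0.194369·0.8582 + -0.014075·4.5930 = 0.1022  (Disney)
  w_1 = 0.194369·2.7217 + -0.014075·13.9977 = 0.3320  (Nike)
  w_2 = 0.194369·-0.1333 + -0.014075·7.2336 = -0.1277  (Unilever)
  w_3 = 0.194369·2.5976 + -0.014075·19.1810 = 0.2349  (GE)
  w_4 = 0.194369·0.3843 + -0.014075·4.5434 = 0.0107  (Ford)
  w_5 = 0.194369·1.5448 + -0.014075·17.1781 = 0.0585  (Oracle)
  w_6 = 0.194369·3.2340 + -0.014075·16.9906 = 0.3894  (Kellogg)
Σw_i=1.0000  μᵀw=0.1830
σ²=wᵀΣw=λ₁·μ_p+λ₂ = 0.194369·0.183 + -0.014075 = 0.021494 ≈ 0.0215


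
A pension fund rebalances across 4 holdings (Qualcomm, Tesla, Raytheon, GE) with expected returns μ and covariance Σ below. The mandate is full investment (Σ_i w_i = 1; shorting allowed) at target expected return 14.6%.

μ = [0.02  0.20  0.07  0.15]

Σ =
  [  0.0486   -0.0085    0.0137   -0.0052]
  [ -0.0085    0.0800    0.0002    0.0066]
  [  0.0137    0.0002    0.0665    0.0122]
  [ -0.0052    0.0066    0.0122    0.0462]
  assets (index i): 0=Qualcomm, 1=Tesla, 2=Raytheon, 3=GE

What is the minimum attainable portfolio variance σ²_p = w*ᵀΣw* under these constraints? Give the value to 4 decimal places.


0.0223

g=Σ⁻¹μ = [1.0613  2.3685  0.2852  2.9525]
h=Σ⁻¹𝟙 = [23.3024  13.2535  6.4025  20.6838]
a=μᵀg=0.957763  b=𝟙ᵀg=6.667477  c=𝟙ᵀh=63.642080  D=ac−b²=16.498785
λ₁=(c·0.146−b)/D = (63.642080·0.146−6.667477)/16.498785 = 0.159058
λ₂=(a−b·0.146)/D = (0.957763−6.667477·0.146)/16.498785 = -0.000951
w* = 0.159058·g + -0.000951·h:
  w_0 = 0.159058·1.0613 + -0.000951·23.3024 = 0.1466  (Qualcomm)
  w_1 = 0.159058·2.3685 + -0.000951·13.2535 = 0.3641  (Tesla)
  w_2 = 0.159058·0.2852 + -0.000951·6.4025 = 0.0393  (Raytheon)
  w_3 = 0.159058·2.9525 + -0.000951·20.6838 = 0.4500  (GE)
Σw_i=1.0000  μᵀw=0.1460
σ²=wᵀΣw=λ₁·μ_p+λ₂ = 0.159058·0.146 + -0.000951 = 0.022272 ≈ 0.0223


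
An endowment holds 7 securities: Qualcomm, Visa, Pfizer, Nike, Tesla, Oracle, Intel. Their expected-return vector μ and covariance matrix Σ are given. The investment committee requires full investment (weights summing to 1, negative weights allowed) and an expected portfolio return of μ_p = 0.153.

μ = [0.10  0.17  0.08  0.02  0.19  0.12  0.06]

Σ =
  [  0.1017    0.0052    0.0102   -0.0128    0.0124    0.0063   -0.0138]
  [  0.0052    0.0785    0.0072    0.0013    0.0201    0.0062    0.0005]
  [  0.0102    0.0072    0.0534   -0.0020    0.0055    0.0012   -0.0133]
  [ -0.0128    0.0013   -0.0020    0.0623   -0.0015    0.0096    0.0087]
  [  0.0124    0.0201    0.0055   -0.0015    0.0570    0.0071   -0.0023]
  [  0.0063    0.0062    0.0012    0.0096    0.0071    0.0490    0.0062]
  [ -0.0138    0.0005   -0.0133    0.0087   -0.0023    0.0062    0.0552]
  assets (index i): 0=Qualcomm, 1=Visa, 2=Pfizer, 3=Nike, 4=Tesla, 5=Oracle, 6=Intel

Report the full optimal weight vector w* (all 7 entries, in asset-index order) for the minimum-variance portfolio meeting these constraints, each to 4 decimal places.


u=Σ⁻¹μ = [0.5894  1.2282  1.2876  0.0656  2.5050  1.6276  1.4446]
v=Σ⁻¹𝟙 = [10.2930  6.0933  20.7340  14.1812  11.1298  10.5460  22.6738]
a=μᵀu=1.130008  b=𝟙ᵀu=8.748122  c=𝟙ᵀv=95.651137  D=ac−b²=31.556946
λ₁=(c·0.153−b)/D = (95.651137·0.153−8.748122)/31.556946 = 0.186536
λ₂=(a−b·0.153)/D = (1.130008−8.748122·0.153)/31.556946 = -0.006606
w* = 0.186536·u + -0.006606·v:
  w_0 = 0.186536·0.5894 + -0.006606·10.2930 = 0.0419  (Qualcomm)
  w_1 = 0.186536·1.2282 + -0.006606·6.0933 = 0.1889  (Visa)
  w_2 = 0.186536·1.2876 + -0.006606·20.7340 = 0.1032  (Pfizer)
  w_3 = 0.186536·0.0656 + -0.006606·14.1812 = -0.0814  (Nike)
  w_4 = 0.186536·2.5050 + -0.006606·11.1298 = 0.3938  (Tesla)
  w_5 = 0.186536·1.6276 + -0.006606·10.5460 = 0.2340  (Oracle)
  w_6 = 0.186536·1.4446 + -0.006606·22.6738 = 0.1197  (Intel)
Σw_i=1.0000  μᵀw=0.1530
σ²=wᵀΣw=λ₁·μ_p+λ₂ = 0.186536·0.153 + -0.006606 = 0.021934 ≈ 0.0219

0.0419  0.1889  0.1032  -0.0814  0.3938  0.2340  0.1197


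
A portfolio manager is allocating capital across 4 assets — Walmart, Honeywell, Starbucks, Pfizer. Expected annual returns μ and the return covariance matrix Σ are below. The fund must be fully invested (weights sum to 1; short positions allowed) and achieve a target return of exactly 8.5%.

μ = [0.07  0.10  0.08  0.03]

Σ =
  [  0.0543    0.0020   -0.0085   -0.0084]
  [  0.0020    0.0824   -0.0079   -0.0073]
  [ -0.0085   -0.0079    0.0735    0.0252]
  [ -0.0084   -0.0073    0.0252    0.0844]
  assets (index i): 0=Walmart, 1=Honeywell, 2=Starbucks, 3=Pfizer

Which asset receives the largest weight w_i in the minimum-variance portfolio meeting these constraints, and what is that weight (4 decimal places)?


Starbucks (0.3495)

p=Σ⁻¹μ = [1.4822  1.3244  1.3262  0.2215]
q=Σ⁻¹𝟙 = [21.7828  13.9147  13.8163  11.0946]
a=μᵀp=0.348941  b=𝟙ᵀp=4.354405  c=𝟙ᵀq=60.608333  D=ac−b²=2.187908
λ₁=(c·0.085−b)/D = (60.608333·0.085−4.354405)/2.187908 = 0.364414
λ₂=(a−b·0.085)/D = (0.348941−4.354405·0.085)/2.187908 = -0.009682
w* = 0.364414·p + -0.009682·q:
  w_0 = 0.364414·1.4822 + -0.009682·21.7828 = 0.3292  (Walmart)
  w_1 = 0.364414·1.3244 + -0.009682·13.9147 = 0.3479  (Honeywell)
  w_2 = 0.364414·1.3262 + -0.009682·13.8163 = 0.3495  (Starbucks)
  w_3 = 0.364414·0.2215 + -0.009682·11.0946 = -0.0267  (Pfizer)
Σw_i=1.0000  μᵀw=0.0850
σ²=wᵀΣw=λ₁·μ_p+λ₂ = 0.364414·0.085 + -0.009682 = 0.021293 ≈ 0.0213


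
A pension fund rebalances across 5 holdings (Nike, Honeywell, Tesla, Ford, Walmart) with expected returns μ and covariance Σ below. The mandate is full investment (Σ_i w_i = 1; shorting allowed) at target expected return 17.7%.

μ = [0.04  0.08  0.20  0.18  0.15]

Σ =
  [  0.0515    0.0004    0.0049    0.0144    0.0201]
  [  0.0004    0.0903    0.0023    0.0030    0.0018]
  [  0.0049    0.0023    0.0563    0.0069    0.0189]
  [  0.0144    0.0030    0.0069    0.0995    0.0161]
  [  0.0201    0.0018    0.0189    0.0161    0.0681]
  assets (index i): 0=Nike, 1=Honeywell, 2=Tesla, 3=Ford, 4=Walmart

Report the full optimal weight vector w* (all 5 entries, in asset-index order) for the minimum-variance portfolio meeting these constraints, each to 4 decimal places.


p=Σ⁻¹μ = [-0.3539  0.7407  3.0021  1.4499  1.1116]
q=Σ⁻¹𝟙 = [14.4538  10.3668  13.6965  5.8952  4.9492]
a=μᵀp=1.073233  b=𝟙ᵀp=5.950329  c=𝟙ᵀq=49.361577  D=ac−b²=17.570066
λ₁=(c·0.177−b)/D = (49.361577·0.177−5.950329)/17.570066 = 0.158603
λ₂=(a−b·0.177)/D = (1.073233−5.950329·0.177)/17.570066 = 0.001140
w* = 0.158603·p + 0.001140·q:
  w_0 = 0.158603·-0.3539 + 0.001140·14.4538 = -0.0397  (Nike)
  w_1 = 0.158603·0.7407 + 0.001140·10.3668 = 0.1293  (Honeywell)
  w_2 = 0.158603·3.0021 + 0.001140·13.6965 = 0.4918  (Tesla)
  w_3 = 0.158603·1.4499 + 0.001140·5.8952 = 0.2367  (Ford)
  w_4 = 0.158603·1.1116 + 0.001140·4.9492 = 0.1819  (Walmart)
Σw_i=1.0000  μᵀw=0.1770
σ²=wᵀΣw=λ₁·μ_p+λ₂ = 0.158603·0.177 + 0.001140 = 0.029212 ≈ 0.0292

-0.0397  0.1293  0.4918  0.2367  0.1819


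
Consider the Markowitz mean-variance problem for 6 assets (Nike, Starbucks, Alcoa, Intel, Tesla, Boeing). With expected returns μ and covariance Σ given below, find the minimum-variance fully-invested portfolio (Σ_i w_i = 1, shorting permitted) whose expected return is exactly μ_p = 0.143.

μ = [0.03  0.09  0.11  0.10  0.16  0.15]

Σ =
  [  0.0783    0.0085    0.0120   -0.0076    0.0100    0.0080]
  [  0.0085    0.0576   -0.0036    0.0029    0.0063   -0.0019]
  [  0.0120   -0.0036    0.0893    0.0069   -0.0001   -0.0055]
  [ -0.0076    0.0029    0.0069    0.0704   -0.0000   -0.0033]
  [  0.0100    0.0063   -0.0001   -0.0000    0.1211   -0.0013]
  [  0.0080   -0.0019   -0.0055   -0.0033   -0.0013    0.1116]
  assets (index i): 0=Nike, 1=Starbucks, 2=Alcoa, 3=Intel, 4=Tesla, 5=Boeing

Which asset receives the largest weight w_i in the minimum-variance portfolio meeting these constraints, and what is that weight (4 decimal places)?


Boeing (0.2925)

x=Σ⁻¹μ = [-0.1739  1.5157  1.3111  1.2810  1.2739  1.4997]
y=Σ⁻¹𝟙 = [9.0453  15.5246  10.1240  13.9978  6.8142  9.5687]
a=μᵀx=0.832303  b=𝟙ᵀx=6.707560  c=𝟙ᵀy=65.074519  D=ac−b²=9.170351
λ₁=(c·0.143−b)/D = (65.074519·0.143−6.707560)/9.170351 = 0.283315
λ₂=(a−b·0.143)/D = (0.832303−6.707560·0.143)/9.170351 = -0.013836
w* = 0.283315·x + -0.013836·y:
  w_0 = 0.283315·-0.1739 + -0.013836·9.0453 = -0.1744  (Nike)
  w_1 = 0.283315·1.5157 + -0.013836·15.5246 = 0.2146  (Starbucks)
  w_2 = 0.283315·1.3111 + -0.013836·10.1240 = 0.2314  (Alcoa)
  w_3 = 0.283315·1.2810 + -0.013836·13.9978 = 0.1693  (Intel)
  w_4 = 0.283315·1.2739 + -0.013836·6.8142 = 0.2666  (Tesla)
  w_5 = 0.283315·1.4997 + -0.013836·9.5687 = 0.2925  (Boeing)
Σw_i=1.0000  μᵀw=0.1430
σ²=wᵀΣw=λ₁·μ_p+λ₂ = 0.283315·0.143 + -0.013836 = 0.026678 ≈ 0.0267


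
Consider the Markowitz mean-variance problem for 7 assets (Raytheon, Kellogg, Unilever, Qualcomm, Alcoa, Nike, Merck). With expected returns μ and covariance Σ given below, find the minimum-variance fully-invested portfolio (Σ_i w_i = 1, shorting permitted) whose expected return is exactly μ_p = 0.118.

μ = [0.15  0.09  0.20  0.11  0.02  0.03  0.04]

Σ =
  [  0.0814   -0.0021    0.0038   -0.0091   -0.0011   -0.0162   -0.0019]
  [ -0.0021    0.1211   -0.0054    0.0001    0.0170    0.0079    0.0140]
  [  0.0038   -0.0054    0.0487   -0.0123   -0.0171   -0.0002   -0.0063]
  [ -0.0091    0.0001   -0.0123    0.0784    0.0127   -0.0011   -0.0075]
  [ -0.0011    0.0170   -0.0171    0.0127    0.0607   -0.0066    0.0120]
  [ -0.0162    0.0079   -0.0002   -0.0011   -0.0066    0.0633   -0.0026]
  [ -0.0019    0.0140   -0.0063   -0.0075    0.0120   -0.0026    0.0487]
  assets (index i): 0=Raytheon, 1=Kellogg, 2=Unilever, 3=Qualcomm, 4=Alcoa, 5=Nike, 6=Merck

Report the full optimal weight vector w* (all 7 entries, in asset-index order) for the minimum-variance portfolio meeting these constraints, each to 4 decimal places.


g=Σ⁻¹μ = [2.1799  0.6138  5.1778  2.4853  0.9452  1.1796  1.6126]
h=Σ⁻¹𝟙 = [18.5049  3.0321  34.4569  19.8529  19.2553  23.6196  24.4155]
a=μᵀg=1.809962  b=𝟙ᵀg=14.194143  c=𝟙ᵀh=143.137172  D=ac−b²=57.599131
λ₁=(c·0.118−b)/D = (143.137172·0.118−14.194143)/57.599131 = 0.046807
λ₂=(a−b·0.118)/D = (1.809962−14.194143·0.118)/57.599131 = 0.002345
w* = 0.046807·g + 0.002345·h:
  w_0 = 0.046807·2.1799 + 0.002345·18.5049 = 0.1454  (Raytheon)
  w_1 = 0.046807·0.6138 + 0.002345·3.0321 = 0.0358  (Kellogg)
  w_2 = 0.046807·5.1778 + 0.002345·34.4569 = 0.3231  (Unilever)
  w_3 = 0.046807·2.4853 + 0.002345·19.8529 = 0.1629  (Qualcomm)
  w_4 = 0.046807·0.9452 + 0.002345·19.2553 = 0.0894  (Alcoa)
  w_5 = 0.046807·1.1796 + 0.002345·23.6196 = 0.1106  (Nike)
  w_6 = 0.046807·1.6126 + 0.002345·24.4155 = 0.1327  (Merck)
Σw_i=1.0000  μᵀw=0.1180
σ²=wᵀΣw=λ₁·μ_p+λ₂ = 0.046807·0.118 + 0.002345 = 0.007868 ≈ 0.0079

0.1454  0.0358  0.3231  0.1629  0.0894  0.1106  0.1327


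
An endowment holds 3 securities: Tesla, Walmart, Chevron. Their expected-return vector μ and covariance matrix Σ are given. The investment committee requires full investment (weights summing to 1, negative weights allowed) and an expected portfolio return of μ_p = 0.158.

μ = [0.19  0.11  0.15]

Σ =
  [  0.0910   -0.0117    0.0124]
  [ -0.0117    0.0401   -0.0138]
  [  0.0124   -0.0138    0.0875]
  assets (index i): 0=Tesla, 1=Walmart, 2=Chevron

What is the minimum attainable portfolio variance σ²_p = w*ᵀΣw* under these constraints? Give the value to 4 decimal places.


u=Σ⁻¹μ = [2.3413  4.1260  2.0332]
v=Σ⁻¹𝟙 = [13.3245  33.9513  14.8949]
a=μᵀu=1.203695  b=𝟙ᵀu=8.500539  c=𝟙ᵀv=62.170729  D=ac−b²=2.575438
λ₁=(c·0.158−b)/D = (62.170729·0.158−8.500539)/2.575438 = 0.513480
λ₂=(a−b·0.158)/D = (1.203695−8.500539·0.158)/2.575438 = -0.054123
w* = 0.513480·u + -0.054123·v:
  w_0 = 0.513480·2.3413 + -0.054123·13.3245 = 0.4811  (Tesla)
  w_1 = 0.513480·4.1260 + -0.054123·33.9513 = 0.2811  (Walmart)
  w_2 = 0.513480·2.0332 + -0.054123·14.8949 = 0.2379  (Chevron)
Σw_i=1.0000  μᵀw=0.1580
σ²=wᵀΣw=λ₁·μ_p+λ₂ = 0.513480·0.158 + -0.054123 = 0.027007 ≈ 0.0270

0.0270


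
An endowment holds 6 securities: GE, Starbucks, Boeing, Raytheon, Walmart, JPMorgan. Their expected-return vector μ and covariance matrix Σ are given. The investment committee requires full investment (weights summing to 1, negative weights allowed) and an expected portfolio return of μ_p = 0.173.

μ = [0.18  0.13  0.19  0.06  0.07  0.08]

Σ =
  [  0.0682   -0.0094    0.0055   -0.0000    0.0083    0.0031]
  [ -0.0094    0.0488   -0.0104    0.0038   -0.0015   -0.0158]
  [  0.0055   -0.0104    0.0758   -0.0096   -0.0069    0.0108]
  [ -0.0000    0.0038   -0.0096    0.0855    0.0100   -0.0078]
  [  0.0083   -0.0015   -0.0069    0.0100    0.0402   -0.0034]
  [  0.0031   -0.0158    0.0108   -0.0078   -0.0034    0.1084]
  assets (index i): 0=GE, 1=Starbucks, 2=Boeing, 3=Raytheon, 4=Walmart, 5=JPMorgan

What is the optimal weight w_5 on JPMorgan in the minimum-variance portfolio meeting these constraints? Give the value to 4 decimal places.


u=Σ⁻¹μ = [2.7105  4.1670  2.9819  0.7446  1.7550  1.0794]
v=Σ⁻¹𝟙 = [13.8894  31.2221  18.2036  10.6525  24.7562  13.1081]
a=μᵀu=1.850038  b=𝟙ᵀu=13.438383  c=𝟙ᵀv=111.831905  D=ac−b²=26.303100
λ₁=(c·0.173−b)/D = (111.831905·0.173−13.438383)/26.303100 = 0.224633
λ₂=(a−b·0.173)/D = (1.850038−13.438383·0.173)/26.303100 = -0.018051
w* = 0.224633·u + -0.018051·v:
  w_0 = 0.224633·2.7105 + -0.018051·13.8894 = 0.3581  (GE)
  w_1 = 0.224633·4.1670 + -0.018051·31.2221 = 0.3724  (Starbucks)
  w_2 = 0.224633·2.9819 + -0.018051·18.2036 = 0.3412  (Boeing)
  w_3 = 0.224633·0.7446 + -0.018051·10.6525 = -0.0250  (Raytheon)
  w_4 = 0.224633·1.7550 + -0.018051·24.7562 = -0.0526  (Walmart)
  w_5 = 0.224633·1.0794 + -0.018051·13.1081 = 0.0058  (JPMorgan)
Σw_i=1.0000  μᵀw=0.1730
σ²=wᵀΣw=λ₁·μ_p+λ₂ = 0.224633·0.173 + -0.018051 = 0.020810 ≈ 0.0208

0.0058
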